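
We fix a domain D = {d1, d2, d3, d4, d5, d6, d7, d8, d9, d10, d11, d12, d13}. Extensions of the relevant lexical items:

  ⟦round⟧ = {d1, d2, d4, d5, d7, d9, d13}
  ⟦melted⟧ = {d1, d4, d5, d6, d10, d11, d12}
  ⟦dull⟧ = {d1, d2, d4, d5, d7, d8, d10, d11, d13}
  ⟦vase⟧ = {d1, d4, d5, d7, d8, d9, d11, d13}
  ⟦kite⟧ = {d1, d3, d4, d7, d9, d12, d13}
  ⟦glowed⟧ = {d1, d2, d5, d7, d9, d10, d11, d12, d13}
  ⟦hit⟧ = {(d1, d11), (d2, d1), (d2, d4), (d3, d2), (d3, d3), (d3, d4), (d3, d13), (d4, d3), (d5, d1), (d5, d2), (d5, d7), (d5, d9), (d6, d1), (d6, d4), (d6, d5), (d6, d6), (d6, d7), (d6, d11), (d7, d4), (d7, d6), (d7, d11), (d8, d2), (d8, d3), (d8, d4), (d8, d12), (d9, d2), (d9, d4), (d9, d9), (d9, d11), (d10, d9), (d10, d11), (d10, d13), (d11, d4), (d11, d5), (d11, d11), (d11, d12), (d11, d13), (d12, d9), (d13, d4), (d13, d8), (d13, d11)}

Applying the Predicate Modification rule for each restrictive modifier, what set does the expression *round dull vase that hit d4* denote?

{d7, d13}

⟦that hit d4⟧ = {x : ⟨x, d4⟩ ∈ ⟦hit⟧} = {d2, d3, d6, d7, d8, d9, d11, d13}
⟦vase⟧ = {d1, d4, d5, d7, d8, d9, d11, d13}
… ∩ ⟦that hit d4⟧ = {d1, d4, d5, d7, d8, d9, d11, d13} ∩ {d2, d3, d6, d7, d8, d9, d11, d13} = {d7, d8, d9, d11, d13}
… ∩ ⟦round⟧ = {d7, d8, d9, d11, d13} ∩ {d1, d2, d4, d5, d7, d9, d13} = {d7, d9, d13}
… ∩ ⟦dull⟧ = {d7, d9, d13} ∩ {d1, d2, d4, d5, d7, d8, d10, d11, d13} = {d7, d13}
So ⟦round dull vase that hit d4⟧ = {d7, d13}.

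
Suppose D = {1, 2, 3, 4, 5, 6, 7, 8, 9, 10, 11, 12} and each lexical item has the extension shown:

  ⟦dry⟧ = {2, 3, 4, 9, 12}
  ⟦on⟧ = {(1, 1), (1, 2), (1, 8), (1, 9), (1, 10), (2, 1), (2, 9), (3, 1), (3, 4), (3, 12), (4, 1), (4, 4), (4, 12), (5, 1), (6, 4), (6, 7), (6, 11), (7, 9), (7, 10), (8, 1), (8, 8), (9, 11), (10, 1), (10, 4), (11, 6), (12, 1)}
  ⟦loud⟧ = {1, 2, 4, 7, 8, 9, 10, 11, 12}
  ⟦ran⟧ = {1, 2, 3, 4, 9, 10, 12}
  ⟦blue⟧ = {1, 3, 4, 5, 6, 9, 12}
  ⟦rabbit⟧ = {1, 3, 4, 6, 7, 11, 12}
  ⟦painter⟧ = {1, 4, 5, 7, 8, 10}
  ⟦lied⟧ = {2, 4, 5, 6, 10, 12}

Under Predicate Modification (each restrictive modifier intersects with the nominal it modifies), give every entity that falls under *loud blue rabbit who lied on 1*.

⟦who lied⟧ = ⟦lied⟧ = {2, 4, 5, 6, 10, 12}
⟦on 1⟧ = {x : ⟨x, 1⟩ ∈ ⟦on⟧} = {1, 2, 3, 4, 5, 8, 10, 12}
⟦rabbit⟧ = {1, 3, 4, 6, 7, 11, 12}
… ∩ ⟦who lied⟧ = {1, 3, 4, 6, 7, 11, 12} ∩ {2, 4, 5, 6, 10, 12} = {4, 6, 12}
… ∩ ⟦on 1⟧ = {4, 6, 12} ∩ {1, 2, 3, 4, 5, 8, 10, 12} = {4, 12}
… ∩ ⟦loud⟧ = {4, 12} ∩ {1, 2, 4, 7, 8, 9, 10, 11, 12} = {4, 12}
… ∩ ⟦blue⟧ = {4, 12} ∩ {1, 3, 4, 5, 6, 9, 12} = {4, 12}
So ⟦loud blue rabbit who lied on 1⟧ = {4, 12}.

{4, 12}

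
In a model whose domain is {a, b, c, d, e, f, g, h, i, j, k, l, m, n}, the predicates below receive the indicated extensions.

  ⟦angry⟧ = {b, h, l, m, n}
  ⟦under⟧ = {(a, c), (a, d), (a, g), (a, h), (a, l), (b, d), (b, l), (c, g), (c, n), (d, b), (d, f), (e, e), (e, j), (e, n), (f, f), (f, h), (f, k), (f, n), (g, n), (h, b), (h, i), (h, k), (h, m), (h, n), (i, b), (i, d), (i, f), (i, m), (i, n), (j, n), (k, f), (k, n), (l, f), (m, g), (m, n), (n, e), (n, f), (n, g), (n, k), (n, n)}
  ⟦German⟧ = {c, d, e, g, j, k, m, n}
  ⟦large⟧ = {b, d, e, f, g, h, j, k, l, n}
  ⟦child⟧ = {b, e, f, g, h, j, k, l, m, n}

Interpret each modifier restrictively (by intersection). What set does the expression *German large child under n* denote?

{e, g, j, k, n}

⟦under n⟧ = {x : ⟨x, n⟩ ∈ ⟦under⟧} = {c, e, f, g, h, i, j, k, m, n}
⟦child⟧ = {b, e, f, g, h, j, k, l, m, n}
… ∩ ⟦under n⟧ = {b, e, f, g, h, j, k, l, m, n} ∩ {c, e, f, g, h, i, j, k, m, n} = {e, f, g, h, j, k, m, n}
… ∩ ⟦German⟧ = {e, f, g, h, j, k, m, n} ∩ {c, d, e, g, j, k, m, n} = {e, g, j, k, m, n}
… ∩ ⟦large⟧ = {e, g, j, k, m, n} ∩ {b, d, e, f, g, h, j, k, l, n} = {e, g, j, k, n}
So ⟦German large child under n⟧ = {e, g, j, k, n}.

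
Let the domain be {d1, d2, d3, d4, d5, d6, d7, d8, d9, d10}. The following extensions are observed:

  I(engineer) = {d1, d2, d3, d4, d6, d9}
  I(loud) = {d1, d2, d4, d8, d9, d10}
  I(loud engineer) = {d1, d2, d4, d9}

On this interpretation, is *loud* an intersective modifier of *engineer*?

⟦loud⟧ ∩ ⟦engineer⟧ = {d1, d2, d4, d8, d9, d10} ∩ {d1, d2, d3, d4, d6, d9} = {d1, d2, d4, d9}
Observed ⟦loud engineer⟧ = {d1, d2, d4, d9}.
These coincide, so the modifier is intersective here.

yes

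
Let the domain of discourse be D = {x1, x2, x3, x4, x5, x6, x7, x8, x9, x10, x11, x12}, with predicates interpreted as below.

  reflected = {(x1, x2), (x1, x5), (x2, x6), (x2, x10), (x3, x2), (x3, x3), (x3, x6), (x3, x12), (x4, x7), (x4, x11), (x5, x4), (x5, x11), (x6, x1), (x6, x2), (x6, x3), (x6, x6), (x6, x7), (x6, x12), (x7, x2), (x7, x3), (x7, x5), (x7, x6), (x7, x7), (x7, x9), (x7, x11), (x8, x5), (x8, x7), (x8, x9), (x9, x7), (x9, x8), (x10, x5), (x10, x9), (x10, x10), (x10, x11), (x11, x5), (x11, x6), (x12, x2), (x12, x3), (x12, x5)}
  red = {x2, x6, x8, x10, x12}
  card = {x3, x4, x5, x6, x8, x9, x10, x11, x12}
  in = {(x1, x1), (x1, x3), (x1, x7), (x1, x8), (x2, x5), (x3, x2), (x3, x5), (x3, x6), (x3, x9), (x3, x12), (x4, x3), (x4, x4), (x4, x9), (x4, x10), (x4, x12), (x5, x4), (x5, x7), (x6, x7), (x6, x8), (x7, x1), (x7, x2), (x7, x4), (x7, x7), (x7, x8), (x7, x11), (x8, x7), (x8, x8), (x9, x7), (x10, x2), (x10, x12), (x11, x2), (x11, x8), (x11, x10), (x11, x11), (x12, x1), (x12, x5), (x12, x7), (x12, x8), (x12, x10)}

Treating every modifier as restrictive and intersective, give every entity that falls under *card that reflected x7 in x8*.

⟦that reflected x7⟧ = {x : ⟨x, x7⟩ ∈ ⟦reflected⟧} = {x4, x6, x7, x8, x9}
⟦in x8⟧ = {x : ⟨x, x8⟩ ∈ ⟦in⟧} = {x1, x6, x7, x8, x11, x12}
⟦card⟧ = {x3, x4, x5, x6, x8, x9, x10, x11, x12}
… ∩ ⟦that reflected x7⟧ = {x3, x4, x5, x6, x8, x9, x10, x11, x12} ∩ {x4, x6, x7, x8, x9} = {x4, x6, x8, x9}
… ∩ ⟦in x8⟧ = {x4, x6, x8, x9} ∩ {x1, x6, x7, x8, x11, x12} = {x6, x8}
So ⟦card that reflected x7 in x8⟧ = {x6, x8}.

{x6, x8}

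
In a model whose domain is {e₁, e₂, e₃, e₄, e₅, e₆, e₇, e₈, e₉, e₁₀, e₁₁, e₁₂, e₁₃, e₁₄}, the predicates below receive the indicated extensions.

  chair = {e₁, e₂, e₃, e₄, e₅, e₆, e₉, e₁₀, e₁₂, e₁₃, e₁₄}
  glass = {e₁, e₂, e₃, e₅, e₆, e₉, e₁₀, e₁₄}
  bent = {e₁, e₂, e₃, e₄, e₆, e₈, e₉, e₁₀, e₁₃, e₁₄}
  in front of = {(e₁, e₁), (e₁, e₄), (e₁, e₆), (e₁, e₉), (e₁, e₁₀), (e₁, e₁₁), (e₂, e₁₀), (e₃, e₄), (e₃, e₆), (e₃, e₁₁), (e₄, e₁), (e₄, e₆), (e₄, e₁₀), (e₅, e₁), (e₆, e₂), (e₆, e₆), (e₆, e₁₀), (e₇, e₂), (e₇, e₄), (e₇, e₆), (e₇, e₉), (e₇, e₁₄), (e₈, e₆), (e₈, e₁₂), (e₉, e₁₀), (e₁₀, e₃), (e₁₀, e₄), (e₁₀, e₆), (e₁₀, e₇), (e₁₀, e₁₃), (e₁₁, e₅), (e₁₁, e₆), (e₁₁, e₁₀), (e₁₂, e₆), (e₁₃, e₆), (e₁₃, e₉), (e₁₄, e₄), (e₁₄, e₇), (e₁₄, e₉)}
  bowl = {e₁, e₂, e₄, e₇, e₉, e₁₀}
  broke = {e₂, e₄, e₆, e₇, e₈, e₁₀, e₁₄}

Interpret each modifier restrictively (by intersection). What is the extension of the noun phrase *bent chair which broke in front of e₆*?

⟦which broke⟧ = ⟦broke⟧ = {e₂, e₄, e₆, e₇, e₈, e₁₀, e₁₄}
⟦in front of e₆⟧ = {x : ⟨x, e₆⟩ ∈ ⟦in front of⟧} = {e₁, e₃, e₄, e₆, e₇, e₈, e₁₀, e₁₁, e₁₂, e₁₃}
⟦chair⟧ = {e₁, e₂, e₃, e₄, e₅, e₆, e₉, e₁₀, e₁₂, e₁₃, e₁₄}
… ∩ ⟦which broke⟧ = {e₁, e₂, e₃, e₄, e₅, e₆, e₉, e₁₀, e₁₂, e₁₃, e₁₄} ∩ {e₂, e₄, e₆, e₇, e₈, e₁₀, e₁₄} = {e₂, e₄, e₆, e₁₀, e₁₄}
… ∩ ⟦in front of e₆⟧ = {e₂, e₄, e₆, e₁₀, e₁₄} ∩ {e₁, e₃, e₄, e₆, e₇, e₈, e₁₀, e₁₁, e₁₂, e₁₃} = {e₄, e₆, e₁₀}
… ∩ ⟦bent⟧ = {e₄, e₆, e₁₀} ∩ {e₁, e₂, e₃, e₄, e₆, e₈, e₉, e₁₀, e₁₃, e₁₄} = {e₄, e₆, e₁₀}
So ⟦bent chair which broke in front of e₆⟧ = {e₄, e₆, e₁₀}.

{e₄, e₆, e₁₀}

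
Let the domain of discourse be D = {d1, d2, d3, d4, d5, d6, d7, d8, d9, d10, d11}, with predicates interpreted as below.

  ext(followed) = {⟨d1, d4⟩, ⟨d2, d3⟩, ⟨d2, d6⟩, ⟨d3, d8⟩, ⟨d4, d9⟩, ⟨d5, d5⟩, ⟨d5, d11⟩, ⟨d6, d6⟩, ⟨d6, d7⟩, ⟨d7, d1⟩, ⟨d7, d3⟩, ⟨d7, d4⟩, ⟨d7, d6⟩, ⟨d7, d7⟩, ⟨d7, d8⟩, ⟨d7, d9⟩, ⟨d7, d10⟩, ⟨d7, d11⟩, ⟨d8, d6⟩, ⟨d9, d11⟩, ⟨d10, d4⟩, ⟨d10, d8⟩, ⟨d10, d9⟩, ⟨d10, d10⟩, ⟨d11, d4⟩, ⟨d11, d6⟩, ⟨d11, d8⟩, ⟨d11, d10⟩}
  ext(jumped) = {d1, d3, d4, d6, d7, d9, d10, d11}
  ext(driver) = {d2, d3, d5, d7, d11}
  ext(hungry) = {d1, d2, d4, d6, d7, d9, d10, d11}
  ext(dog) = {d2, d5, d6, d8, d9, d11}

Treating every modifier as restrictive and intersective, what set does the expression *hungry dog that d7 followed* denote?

⟦that d7 followed⟧ = {x : ⟨d7, x⟩ ∈ ⟦followed⟧} = {d1, d3, d4, d6, d7, d8, d9, d10, d11}
⟦dog⟧ = {d2, d5, d6, d8, d9, d11}
… ∩ ⟦that d7 followed⟧ = {d2, d5, d6, d8, d9, d11} ∩ {d1, d3, d4, d6, d7, d8, d9, d10, d11} = {d6, d8, d9, d11}
… ∩ ⟦hungry⟧ = {d6, d8, d9, d11} ∩ {d1, d2, d4, d6, d7, d9, d10, d11} = {d6, d9, d11}
So ⟦hungry dog that d7 followed⟧ = {d6, d9, d11}.

{d6, d9, d11}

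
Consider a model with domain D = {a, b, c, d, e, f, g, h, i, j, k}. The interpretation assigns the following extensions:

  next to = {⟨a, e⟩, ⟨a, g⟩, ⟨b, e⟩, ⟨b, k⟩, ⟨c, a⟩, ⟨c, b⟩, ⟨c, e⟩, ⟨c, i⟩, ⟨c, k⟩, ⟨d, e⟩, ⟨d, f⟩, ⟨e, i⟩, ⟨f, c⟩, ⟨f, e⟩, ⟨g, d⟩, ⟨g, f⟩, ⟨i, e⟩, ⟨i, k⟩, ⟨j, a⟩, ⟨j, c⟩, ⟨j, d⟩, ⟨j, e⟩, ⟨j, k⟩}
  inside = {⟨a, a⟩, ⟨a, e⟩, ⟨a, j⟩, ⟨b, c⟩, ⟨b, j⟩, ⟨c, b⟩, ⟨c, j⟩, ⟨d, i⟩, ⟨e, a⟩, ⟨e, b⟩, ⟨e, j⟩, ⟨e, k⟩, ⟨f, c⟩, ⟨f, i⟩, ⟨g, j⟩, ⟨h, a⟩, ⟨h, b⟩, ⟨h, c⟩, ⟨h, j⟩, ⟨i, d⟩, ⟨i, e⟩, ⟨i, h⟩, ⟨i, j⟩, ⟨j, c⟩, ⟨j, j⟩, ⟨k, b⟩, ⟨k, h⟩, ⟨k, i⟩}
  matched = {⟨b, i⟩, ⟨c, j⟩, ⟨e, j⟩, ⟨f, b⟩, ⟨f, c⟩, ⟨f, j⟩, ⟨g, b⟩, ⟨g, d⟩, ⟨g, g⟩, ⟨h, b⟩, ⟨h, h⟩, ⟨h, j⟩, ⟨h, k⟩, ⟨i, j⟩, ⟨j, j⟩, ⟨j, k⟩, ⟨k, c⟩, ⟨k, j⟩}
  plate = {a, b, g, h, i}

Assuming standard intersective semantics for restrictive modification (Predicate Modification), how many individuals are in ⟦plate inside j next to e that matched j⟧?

⟦inside j⟧ = {x : ⟨x, j⟩ ∈ ⟦inside⟧} = {a, b, c, e, g, h, i, j}
⟦next to e⟧ = {x : ⟨x, e⟩ ∈ ⟦next to⟧} = {a, b, c, d, f, i, j}
⟦that matched j⟧ = {x : ⟨x, j⟩ ∈ ⟦matched⟧} = {c, e, f, h, i, j, k}
⟦plate⟧ = {a, b, g, h, i}
… ∩ ⟦inside j⟧ = {a, b, g, h, i} ∩ {a, b, c, e, g, h, i, j} = {a, b, g, h, i}
… ∩ ⟦next to e⟧ = {a, b, g, h, i} ∩ {a, b, c, d, f, i, j} = {a, b, i}
… ∩ ⟦that matched j⟧ = {a, b, i} ∩ {c, e, f, h, i, j, k} = {i}
⟦plate inside j next to e that matched j⟧ = {i}, so the cardinality is 1.

1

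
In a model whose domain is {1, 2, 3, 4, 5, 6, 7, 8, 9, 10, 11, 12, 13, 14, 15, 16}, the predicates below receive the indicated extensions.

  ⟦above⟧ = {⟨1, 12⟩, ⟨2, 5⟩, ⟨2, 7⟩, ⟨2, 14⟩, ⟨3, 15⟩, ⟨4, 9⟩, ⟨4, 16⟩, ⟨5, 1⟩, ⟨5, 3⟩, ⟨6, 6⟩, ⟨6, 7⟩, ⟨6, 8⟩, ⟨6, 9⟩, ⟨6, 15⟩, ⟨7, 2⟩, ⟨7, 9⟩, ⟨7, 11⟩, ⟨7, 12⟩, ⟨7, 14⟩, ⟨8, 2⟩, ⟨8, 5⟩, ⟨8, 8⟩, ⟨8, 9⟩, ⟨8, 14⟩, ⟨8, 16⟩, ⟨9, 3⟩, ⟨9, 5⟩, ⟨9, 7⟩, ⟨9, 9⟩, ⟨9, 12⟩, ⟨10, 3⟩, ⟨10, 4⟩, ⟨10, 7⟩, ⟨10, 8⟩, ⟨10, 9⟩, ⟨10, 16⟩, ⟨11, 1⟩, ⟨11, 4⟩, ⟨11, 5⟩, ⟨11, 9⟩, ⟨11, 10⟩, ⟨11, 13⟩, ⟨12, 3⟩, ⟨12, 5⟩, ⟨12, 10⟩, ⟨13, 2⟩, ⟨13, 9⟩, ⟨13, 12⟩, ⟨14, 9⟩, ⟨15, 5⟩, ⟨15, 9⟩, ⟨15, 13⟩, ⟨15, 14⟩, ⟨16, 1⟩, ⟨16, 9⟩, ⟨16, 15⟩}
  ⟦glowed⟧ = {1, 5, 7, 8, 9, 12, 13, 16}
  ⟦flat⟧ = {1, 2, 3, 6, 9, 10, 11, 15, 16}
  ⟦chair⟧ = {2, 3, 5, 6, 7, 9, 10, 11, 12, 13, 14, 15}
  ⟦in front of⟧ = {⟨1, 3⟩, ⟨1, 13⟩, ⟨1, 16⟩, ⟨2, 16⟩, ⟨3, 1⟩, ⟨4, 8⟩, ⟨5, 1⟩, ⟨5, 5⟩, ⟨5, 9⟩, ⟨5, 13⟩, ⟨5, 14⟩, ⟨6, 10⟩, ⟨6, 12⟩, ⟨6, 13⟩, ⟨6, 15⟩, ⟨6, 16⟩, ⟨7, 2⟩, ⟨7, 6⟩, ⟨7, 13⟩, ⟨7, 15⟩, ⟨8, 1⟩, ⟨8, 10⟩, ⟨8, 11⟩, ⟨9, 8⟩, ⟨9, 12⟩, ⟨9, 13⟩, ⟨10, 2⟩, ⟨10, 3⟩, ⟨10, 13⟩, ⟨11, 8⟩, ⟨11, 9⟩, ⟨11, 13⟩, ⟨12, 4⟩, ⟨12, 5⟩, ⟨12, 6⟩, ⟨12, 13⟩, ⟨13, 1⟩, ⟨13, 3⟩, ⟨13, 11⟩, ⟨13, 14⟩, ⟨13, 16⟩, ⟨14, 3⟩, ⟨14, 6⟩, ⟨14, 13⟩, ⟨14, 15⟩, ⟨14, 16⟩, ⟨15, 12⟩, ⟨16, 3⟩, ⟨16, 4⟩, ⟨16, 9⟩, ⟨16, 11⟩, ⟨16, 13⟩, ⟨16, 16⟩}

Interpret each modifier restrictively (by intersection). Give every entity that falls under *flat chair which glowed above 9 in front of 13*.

⟦which glowed⟧ = ⟦glowed⟧ = {1, 5, 7, 8, 9, 12, 13, 16}
⟦above 9⟧ = {x : ⟨x, 9⟩ ∈ ⟦above⟧} = {4, 6, 7, 8, 9, 10, 11, 13, 14, 15, 16}
⟦in front of 13⟧ = {x : ⟨x, 13⟩ ∈ ⟦in front of⟧} = {1, 5, 6, 7, 9, 10, 11, 12, 14, 16}
⟦chair⟧ = {2, 3, 5, 6, 7, 9, 10, 11, 12, 13, 14, 15}
… ∩ ⟦which glowed⟧ = {2, 3, 5, 6, 7, 9, 10, 11, 12, 13, 14, 15} ∩ {1, 5, 7, 8, 9, 12, 13, 16} = {5, 7, 9, 12, 13}
… ∩ ⟦above 9⟧ = {5, 7, 9, 12, 13} ∩ {4, 6, 7, 8, 9, 10, 11, 13, 14, 15, 16} = {7, 9, 13}
… ∩ ⟦in front of 13⟧ = {7, 9, 13} ∩ {1, 5, 6, 7, 9, 10, 11, 12, 14, 16} = {7, 9}
… ∩ ⟦flat⟧ = {7, 9} ∩ {1, 2, 3, 6, 9, 10, 11, 15, 16} = {9}
So ⟦flat chair which glowed above 9 in front of 13⟧ = {9}.

{9}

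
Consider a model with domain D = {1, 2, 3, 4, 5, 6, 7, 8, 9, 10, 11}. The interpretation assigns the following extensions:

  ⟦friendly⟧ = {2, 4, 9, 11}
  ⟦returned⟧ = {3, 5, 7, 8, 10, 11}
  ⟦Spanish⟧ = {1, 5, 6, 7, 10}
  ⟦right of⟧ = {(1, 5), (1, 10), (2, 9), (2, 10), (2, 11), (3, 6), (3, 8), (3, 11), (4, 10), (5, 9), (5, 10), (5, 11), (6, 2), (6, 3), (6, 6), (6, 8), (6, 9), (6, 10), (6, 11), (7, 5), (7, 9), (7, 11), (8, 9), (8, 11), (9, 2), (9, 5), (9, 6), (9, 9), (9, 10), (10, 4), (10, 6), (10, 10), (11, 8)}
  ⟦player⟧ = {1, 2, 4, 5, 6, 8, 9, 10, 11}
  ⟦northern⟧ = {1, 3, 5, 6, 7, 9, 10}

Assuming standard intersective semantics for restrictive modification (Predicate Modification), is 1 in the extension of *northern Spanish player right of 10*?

yes

⟦right of 10⟧ = {x : ⟨x, 10⟩ ∈ ⟦right of⟧} = {1, 2, 4, 5, 6, 9, 10}
⟦player⟧ = {1, 2, 4, 5, 6, 8, 9, 10, 11}
… ∩ ⟦right of 10⟧ = {1, 2, 4, 5, 6, 8, 9, 10, 11} ∩ {1, 2, 4, 5, 6, 9, 10} = {1, 2, 4, 5, 6, 9, 10}
… ∩ ⟦northern⟧ = {1, 2, 4, 5, 6, 9, 10} ∩ {1, 3, 5, 6, 7, 9, 10} = {1, 5, 6, 9, 10}
… ∩ ⟦Spanish⟧ = {1, 5, 6, 9, 10} ∩ {1, 5, 6, 7, 10} = {1, 5, 6, 10}
⟦northern Spanish player right of 10⟧ = {1, 5, 6, 10}; 1 ∈ this set.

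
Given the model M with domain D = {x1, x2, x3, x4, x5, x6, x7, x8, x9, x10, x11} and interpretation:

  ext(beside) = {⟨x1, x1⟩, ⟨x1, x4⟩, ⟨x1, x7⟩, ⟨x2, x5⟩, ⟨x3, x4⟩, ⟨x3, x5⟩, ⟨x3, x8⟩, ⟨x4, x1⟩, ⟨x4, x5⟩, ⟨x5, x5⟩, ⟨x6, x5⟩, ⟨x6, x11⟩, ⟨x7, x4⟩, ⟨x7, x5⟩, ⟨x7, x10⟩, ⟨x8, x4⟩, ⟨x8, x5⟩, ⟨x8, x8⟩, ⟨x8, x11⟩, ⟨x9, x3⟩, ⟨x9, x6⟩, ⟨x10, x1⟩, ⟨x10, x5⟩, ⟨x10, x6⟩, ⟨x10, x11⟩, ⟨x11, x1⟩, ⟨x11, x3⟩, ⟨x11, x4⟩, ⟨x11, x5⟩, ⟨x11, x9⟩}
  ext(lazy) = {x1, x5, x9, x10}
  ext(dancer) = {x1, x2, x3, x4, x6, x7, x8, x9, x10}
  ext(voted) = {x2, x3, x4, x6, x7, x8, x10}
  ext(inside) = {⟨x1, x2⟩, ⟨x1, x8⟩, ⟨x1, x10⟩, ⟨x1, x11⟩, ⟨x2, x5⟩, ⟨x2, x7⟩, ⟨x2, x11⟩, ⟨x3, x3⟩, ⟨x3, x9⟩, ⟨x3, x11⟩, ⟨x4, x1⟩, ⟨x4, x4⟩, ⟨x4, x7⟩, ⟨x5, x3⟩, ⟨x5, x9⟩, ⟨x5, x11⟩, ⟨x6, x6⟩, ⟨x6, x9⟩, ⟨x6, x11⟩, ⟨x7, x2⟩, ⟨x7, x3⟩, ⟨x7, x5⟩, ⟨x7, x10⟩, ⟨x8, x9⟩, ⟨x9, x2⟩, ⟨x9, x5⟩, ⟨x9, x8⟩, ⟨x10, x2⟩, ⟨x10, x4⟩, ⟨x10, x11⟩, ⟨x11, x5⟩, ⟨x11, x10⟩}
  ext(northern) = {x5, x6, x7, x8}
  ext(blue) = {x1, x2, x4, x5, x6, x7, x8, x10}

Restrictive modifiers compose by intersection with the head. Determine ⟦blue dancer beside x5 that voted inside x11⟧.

⟦beside x5⟧ = {x : ⟨x, x5⟩ ∈ ⟦beside⟧} = {x2, x3, x4, x5, x6, x7, x8, x10, x11}
⟦that voted⟧ = ⟦voted⟧ = {x2, x3, x4, x6, x7, x8, x10}
⟦inside x11⟧ = {x : ⟨x, x11⟩ ∈ ⟦inside⟧} = {x1, x2, x3, x5, x6, x10}
⟦dancer⟧ = {x1, x2, x3, x4, x6, x7, x8, x9, x10}
… ∩ ⟦beside x5⟧ = {x1, x2, x3, x4, x6, x7, x8, x9, x10} ∩ {x2, x3, x4, x5, x6, x7, x8, x10, x11} = {x2, x3, x4, x6, x7, x8, x10}
… ∩ ⟦that voted⟧ = {x2, x3, x4, x6, x7, x8, x10} ∩ {x2, x3, x4, x6, x7, x8, x10} = {x2, x3, x4, x6, x7, x8, x10}
… ∩ ⟦inside x11⟧ = {x2, x3, x4, x6, x7, x8, x10} ∩ {x1, x2, x3, x5, x6, x10} = {x2, x3, x6, x10}
… ∩ ⟦blue⟧ = {x2, x3, x6, x10} ∩ {x1, x2, x4, x5, x6, x7, x8, x10} = {x2, x6, x10}
So ⟦blue dancer beside x5 that voted inside x11⟧ = {x2, x6, x10}.

{x2, x6, x10}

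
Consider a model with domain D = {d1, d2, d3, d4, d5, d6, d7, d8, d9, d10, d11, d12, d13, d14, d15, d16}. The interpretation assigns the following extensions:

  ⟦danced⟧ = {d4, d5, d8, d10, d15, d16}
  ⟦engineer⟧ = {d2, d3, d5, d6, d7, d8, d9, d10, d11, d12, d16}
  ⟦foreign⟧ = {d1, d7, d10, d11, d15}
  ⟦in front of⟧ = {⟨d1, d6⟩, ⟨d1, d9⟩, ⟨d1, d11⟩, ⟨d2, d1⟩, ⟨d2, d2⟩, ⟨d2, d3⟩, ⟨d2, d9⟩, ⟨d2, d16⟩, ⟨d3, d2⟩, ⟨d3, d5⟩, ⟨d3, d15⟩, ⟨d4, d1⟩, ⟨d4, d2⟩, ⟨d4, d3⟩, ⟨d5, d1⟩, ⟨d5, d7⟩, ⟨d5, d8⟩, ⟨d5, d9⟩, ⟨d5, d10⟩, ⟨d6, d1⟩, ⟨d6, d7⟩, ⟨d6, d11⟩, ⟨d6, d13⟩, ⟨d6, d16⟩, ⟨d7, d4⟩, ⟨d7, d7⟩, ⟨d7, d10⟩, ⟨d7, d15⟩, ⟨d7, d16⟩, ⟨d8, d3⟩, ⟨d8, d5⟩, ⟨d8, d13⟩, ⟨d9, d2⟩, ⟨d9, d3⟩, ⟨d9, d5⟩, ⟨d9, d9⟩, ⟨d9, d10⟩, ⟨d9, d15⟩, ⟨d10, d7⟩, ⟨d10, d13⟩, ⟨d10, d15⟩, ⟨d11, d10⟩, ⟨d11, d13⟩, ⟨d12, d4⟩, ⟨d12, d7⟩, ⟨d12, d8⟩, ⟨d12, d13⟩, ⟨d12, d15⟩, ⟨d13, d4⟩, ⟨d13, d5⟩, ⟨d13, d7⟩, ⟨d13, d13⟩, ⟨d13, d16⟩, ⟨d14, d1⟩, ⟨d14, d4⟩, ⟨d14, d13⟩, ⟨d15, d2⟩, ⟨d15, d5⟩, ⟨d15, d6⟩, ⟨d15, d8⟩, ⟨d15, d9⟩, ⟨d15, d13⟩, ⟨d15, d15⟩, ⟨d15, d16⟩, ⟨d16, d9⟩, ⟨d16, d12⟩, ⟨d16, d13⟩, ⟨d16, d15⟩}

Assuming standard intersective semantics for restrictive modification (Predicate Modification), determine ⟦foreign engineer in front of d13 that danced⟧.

⟦in front of d13⟧ = {x : ⟨x, d13⟩ ∈ ⟦in front of⟧} = {d6, d8, d10, d11, d12, d13, d14, d15, d16}
⟦that danced⟧ = ⟦danced⟧ = {d4, d5, d8, d10, d15, d16}
⟦engineer⟧ = {d2, d3, d5, d6, d7, d8, d9, d10, d11, d12, d16}
… ∩ ⟦in front of d13⟧ = {d2, d3, d5, d6, d7, d8, d9, d10, d11, d12, d16} ∩ {d6, d8, d10, d11, d12, d13, d14, d15, d16} = {d6, d8, d10, d11, d12, d16}
… ∩ ⟦that danced⟧ = {d6, d8, d10, d11, d12, d16} ∩ {d4, d5, d8, d10, d15, d16} = {d8, d10, d16}
… ∩ ⟦foreign⟧ = {d8, d10, d16} ∩ {d1, d7, d10, d11, d15} = {d10}
So ⟦foreign engineer in front of d13 that danced⟧ = {d10}.

{d10}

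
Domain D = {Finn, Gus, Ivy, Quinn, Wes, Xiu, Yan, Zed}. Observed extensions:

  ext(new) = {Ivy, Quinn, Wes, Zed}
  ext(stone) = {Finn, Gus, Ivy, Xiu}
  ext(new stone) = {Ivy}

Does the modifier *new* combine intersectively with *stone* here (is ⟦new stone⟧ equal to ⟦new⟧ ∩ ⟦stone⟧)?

⟦new⟧ ∩ ⟦stone⟧ = {Ivy, Quinn, Wes, Zed} ∩ {Finn, Gus, Ivy, Xiu} = {Ivy}
Observed ⟦new stone⟧ = {Ivy}.
These coincide, so the modifier is intersective here.

yes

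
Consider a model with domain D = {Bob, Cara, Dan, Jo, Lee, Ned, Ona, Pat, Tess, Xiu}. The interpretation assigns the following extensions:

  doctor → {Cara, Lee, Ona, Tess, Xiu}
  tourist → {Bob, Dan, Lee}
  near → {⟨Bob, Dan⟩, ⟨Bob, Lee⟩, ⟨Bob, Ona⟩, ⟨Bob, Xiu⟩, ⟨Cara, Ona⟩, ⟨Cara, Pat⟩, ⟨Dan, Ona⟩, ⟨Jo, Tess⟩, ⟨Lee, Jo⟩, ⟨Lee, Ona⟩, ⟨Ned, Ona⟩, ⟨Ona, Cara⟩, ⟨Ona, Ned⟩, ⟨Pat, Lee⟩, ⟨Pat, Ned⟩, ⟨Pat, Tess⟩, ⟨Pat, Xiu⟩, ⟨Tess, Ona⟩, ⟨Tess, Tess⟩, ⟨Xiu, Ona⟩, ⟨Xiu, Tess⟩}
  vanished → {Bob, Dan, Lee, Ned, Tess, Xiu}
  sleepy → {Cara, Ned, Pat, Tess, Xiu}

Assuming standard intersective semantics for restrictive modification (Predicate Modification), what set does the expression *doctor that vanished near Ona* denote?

⟦that vanished⟧ = ⟦vanished⟧ = {Bob, Dan, Lee, Ned, Tess, Xiu}
⟦near Ona⟧ = {x : ⟨x, Ona⟩ ∈ ⟦near⟧} = {Bob, Cara, Dan, Lee, Ned, Tess, Xiu}
⟦doctor⟧ = {Cara, Lee, Ona, Tess, Xiu}
… ∩ ⟦that vanished⟧ = {Cara, Lee, Ona, Tess, Xiu} ∩ {Bob, Dan, Lee, Ned, Tess, Xiu} = {Lee, Tess, Xiu}
… ∩ ⟦near Ona⟧ = {Lee, Tess, Xiu} ∩ {Bob, Cara, Dan, Lee, Ned, Tess, Xiu} = {Lee, Tess, Xiu}
So ⟦doctor that vanished near Ona⟧ = {Lee, Tess, Xiu}.

{Lee, Tess, Xiu}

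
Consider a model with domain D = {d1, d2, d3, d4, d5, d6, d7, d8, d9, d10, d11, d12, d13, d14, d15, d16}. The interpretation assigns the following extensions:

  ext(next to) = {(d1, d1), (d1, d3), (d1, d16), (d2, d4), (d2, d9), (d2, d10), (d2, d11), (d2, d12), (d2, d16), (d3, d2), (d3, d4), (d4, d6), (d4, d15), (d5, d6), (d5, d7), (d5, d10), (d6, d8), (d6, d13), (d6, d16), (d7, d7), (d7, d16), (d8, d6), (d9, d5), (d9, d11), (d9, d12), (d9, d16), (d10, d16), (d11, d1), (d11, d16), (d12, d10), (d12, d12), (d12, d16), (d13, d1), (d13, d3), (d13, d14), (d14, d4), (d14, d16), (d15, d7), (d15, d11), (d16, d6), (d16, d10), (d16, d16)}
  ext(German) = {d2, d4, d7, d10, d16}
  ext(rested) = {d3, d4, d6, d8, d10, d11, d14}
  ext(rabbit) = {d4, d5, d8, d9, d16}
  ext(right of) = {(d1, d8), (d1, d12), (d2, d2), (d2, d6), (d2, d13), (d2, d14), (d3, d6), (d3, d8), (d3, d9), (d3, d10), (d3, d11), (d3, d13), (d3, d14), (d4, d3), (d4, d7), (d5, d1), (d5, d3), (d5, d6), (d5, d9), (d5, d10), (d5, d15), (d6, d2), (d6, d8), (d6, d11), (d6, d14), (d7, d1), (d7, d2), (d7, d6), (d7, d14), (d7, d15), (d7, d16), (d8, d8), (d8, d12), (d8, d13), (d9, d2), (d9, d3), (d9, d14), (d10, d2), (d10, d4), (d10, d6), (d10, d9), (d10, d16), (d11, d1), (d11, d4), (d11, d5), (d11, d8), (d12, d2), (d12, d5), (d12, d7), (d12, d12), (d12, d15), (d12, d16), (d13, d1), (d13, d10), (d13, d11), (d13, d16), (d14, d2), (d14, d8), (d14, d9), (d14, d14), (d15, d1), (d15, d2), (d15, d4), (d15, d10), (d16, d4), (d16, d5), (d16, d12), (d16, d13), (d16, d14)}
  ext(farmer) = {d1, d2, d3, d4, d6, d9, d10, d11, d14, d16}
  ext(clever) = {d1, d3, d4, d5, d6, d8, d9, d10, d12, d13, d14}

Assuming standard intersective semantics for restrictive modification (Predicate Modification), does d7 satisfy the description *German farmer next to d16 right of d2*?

no

⟦next to d16⟧ = {x : ⟨x, d16⟩ ∈ ⟦next to⟧} = {d1, d2, d6, d7, d9, d10, d11, d12, d14, d16}
⟦right of d2⟧ = {x : ⟨x, d2⟩ ∈ ⟦right of⟧} = {d2, d6, d7, d9, d10, d12, d14, d15}
⟦farmer⟧ = {d1, d2, d3, d4, d6, d9, d10, d11, d14, d16}
… ∩ ⟦next to d16⟧ = {d1, d2, d3, d4, d6, d9, d10, d11, d14, d16} ∩ {d1, d2, d6, d7, d9, d10, d11, d12, d14, d16} = {d1, d2, d6, d9, d10, d11, d14, d16}
… ∩ ⟦right of d2⟧ = {d1, d2, d6, d9, d10, d11, d14, d16} ∩ {d2, d6, d7, d9, d10, d12, d14, d15} = {d2, d6, d9, d10, d14}
… ∩ ⟦German⟧ = {d2, d6, d9, d10, d14} ∩ {d2, d4, d7, d10, d16} = {d2, d10}
⟦German farmer next to d16 right of d2⟧ = {d2, d10}; d7 ∉ this set.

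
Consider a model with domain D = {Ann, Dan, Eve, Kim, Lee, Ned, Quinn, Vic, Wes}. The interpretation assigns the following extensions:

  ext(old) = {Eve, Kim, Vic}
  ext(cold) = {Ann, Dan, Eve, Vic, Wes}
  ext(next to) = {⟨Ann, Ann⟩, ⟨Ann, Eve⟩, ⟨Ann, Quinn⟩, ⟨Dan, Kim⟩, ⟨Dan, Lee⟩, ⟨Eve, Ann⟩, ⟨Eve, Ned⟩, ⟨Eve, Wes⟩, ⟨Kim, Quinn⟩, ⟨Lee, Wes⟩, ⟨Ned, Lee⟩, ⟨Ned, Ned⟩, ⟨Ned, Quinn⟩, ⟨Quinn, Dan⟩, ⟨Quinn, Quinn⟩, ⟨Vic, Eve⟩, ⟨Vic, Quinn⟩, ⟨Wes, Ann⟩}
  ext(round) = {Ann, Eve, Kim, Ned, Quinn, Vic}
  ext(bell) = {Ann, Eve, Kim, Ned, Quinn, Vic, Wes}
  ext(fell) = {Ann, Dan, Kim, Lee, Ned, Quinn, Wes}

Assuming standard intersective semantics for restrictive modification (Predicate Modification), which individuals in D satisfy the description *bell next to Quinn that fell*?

{Ann, Kim, Ned, Quinn}

⟦next to Quinn⟧ = {x : ⟨x, Quinn⟩ ∈ ⟦next to⟧} = {Ann, Kim, Ned, Quinn, Vic}
⟦that fell⟧ = ⟦fell⟧ = {Ann, Dan, Kim, Lee, Ned, Quinn, Wes}
⟦bell⟧ = {Ann, Eve, Kim, Ned, Quinn, Vic, Wes}
… ∩ ⟦next to Quinn⟧ = {Ann, Eve, Kim, Ned, Quinn, Vic, Wes} ∩ {Ann, Kim, Ned, Quinn, Vic} = {Ann, Kim, Ned, Quinn, Vic}
… ∩ ⟦that fell⟧ = {Ann, Kim, Ned, Quinn, Vic} ∩ {Ann, Dan, Kim, Lee, Ned, Quinn, Wes} = {Ann, Kim, Ned, Quinn}
So ⟦bell next to Quinn that fell⟧ = {Ann, Kim, Ned, Quinn}.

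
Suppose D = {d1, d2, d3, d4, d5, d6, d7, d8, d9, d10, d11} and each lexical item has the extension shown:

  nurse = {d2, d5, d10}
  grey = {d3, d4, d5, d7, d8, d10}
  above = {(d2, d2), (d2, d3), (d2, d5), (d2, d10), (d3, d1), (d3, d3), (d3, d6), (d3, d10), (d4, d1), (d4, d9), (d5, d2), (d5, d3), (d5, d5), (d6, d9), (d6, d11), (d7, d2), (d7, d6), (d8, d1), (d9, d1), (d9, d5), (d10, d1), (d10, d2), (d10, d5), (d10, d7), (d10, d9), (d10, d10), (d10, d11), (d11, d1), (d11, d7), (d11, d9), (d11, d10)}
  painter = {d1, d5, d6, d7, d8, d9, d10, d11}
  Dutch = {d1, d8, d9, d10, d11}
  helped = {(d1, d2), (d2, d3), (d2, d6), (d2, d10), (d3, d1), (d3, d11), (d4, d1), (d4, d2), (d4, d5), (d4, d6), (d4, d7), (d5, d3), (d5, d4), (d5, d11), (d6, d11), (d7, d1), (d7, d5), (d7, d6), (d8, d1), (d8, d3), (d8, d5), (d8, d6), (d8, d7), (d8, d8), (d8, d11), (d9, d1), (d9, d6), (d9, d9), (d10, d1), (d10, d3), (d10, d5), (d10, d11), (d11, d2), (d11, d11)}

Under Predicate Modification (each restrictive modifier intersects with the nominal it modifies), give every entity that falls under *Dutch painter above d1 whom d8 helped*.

{d8, d11}

⟦above d1⟧ = {x : ⟨x, d1⟩ ∈ ⟦above⟧} = {d3, d4, d8, d9, d10, d11}
⟦whom d8 helped⟧ = {x : ⟨d8, x⟩ ∈ ⟦helped⟧} = {d1, d3, d5, d6, d7, d8, d11}
⟦painter⟧ = {d1, d5, d6, d7, d8, d9, d10, d11}
… ∩ ⟦above d1⟧ = {d1, d5, d6, d7, d8, d9, d10, d11} ∩ {d3, d4, d8, d9, d10, d11} = {d8, d9, d10, d11}
… ∩ ⟦whom d8 helped⟧ = {d8, d9, d10, d11} ∩ {d1, d3, d5, d6, d7, d8, d11} = {d8, d11}
… ∩ ⟦Dutch⟧ = {d8, d11} ∩ {d1, d8, d9, d10, d11} = {d8, d11}
So ⟦Dutch painter above d1 whom d8 helped⟧ = {d8, d11}.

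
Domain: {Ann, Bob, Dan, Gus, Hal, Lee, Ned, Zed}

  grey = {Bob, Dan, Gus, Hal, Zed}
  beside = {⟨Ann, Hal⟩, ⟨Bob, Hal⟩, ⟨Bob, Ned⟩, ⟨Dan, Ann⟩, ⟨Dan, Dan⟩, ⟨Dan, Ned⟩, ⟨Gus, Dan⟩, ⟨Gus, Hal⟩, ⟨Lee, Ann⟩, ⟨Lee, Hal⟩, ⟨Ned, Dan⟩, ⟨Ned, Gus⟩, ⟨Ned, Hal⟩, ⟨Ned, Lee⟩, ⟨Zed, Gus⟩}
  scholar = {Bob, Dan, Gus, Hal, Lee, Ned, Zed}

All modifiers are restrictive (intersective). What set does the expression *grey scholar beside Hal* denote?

⟦beside Hal⟧ = {x : ⟨x, Hal⟩ ∈ ⟦beside⟧} = {Ann, Bob, Gus, Lee, Ned}
⟦scholar⟧ = {Bob, Dan, Gus, Hal, Lee, Ned, Zed}
… ∩ ⟦beside Hal⟧ = {Bob, Dan, Gus, Hal, Lee, Ned, Zed} ∩ {Ann, Bob, Gus, Lee, Ned} = {Bob, Gus, Lee, Ned}
… ∩ ⟦grey⟧ = {Bob, Gus, Lee, Ned} ∩ {Bob, Dan, Gus, Hal, Zed} = {Bob, Gus}
So ⟦grey scholar beside Hal⟧ = {Bob, Gus}.

{Bob, Gus}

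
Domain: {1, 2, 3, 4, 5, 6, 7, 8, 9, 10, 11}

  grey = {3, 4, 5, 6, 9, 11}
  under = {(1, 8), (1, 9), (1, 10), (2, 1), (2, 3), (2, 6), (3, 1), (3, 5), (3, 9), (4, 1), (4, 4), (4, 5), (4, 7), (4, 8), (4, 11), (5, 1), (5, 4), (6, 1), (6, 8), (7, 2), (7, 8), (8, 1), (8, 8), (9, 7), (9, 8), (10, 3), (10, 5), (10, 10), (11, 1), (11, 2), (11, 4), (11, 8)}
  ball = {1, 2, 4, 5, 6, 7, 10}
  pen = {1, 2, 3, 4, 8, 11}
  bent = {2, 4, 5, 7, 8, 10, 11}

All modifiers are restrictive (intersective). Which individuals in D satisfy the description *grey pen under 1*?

{3, 4, 11}

⟦under 1⟧ = {x : ⟨x, 1⟩ ∈ ⟦under⟧} = {2, 3, 4, 5, 6, 8, 11}
⟦pen⟧ = {1, 2, 3, 4, 8, 11}
… ∩ ⟦under 1⟧ = {1, 2, 3, 4, 8, 11} ∩ {2, 3, 4, 5, 6, 8, 11} = {2, 3, 4, 8, 11}
… ∩ ⟦grey⟧ = {2, 3, 4, 8, 11} ∩ {3, 4, 5, 6, 9, 11} = {3, 4, 11}
So ⟦grey pen under 1⟧ = {3, 4, 11}.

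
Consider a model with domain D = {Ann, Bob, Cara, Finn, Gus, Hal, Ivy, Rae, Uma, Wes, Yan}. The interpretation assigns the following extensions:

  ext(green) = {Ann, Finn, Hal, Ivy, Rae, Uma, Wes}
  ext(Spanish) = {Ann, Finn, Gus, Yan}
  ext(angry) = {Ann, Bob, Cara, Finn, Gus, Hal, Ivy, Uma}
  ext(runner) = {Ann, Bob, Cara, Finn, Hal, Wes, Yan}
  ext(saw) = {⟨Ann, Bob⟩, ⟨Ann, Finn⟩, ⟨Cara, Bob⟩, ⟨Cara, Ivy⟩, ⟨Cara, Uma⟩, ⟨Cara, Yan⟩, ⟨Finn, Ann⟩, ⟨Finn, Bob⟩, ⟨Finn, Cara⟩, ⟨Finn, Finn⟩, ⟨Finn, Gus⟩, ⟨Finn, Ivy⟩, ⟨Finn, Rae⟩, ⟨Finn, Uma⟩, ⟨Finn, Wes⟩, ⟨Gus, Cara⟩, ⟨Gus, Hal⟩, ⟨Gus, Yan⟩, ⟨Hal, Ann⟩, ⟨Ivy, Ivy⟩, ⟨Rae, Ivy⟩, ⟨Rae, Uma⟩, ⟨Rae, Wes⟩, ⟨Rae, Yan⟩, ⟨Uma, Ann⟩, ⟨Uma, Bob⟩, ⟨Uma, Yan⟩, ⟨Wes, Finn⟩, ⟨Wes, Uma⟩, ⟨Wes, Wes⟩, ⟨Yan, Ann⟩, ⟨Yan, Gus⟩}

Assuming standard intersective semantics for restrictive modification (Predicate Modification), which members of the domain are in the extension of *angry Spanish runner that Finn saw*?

⟦that Finn saw⟧ = {x : ⟨Finn, x⟩ ∈ ⟦saw⟧} = {Ann, Bob, Cara, Finn, Gus, Ivy, Rae, Uma, Wes}
⟦runner⟧ = {Ann, Bob, Cara, Finn, Hal, Wes, Yan}
… ∩ ⟦that Finn saw⟧ = {Ann, Bob, Cara, Finn, Hal, Wes, Yan} ∩ {Ann, Bob, Cara, Finn, Gus, Ivy, Rae, Uma, Wes} = {Ann, Bob, Cara, Finn, Wes}
… ∩ ⟦angry⟧ = {Ann, Bob, Cara, Finn, Wes} ∩ {Ann, Bob, Cara, Finn, Gus, Hal, Ivy, Uma} = {Ann, Bob, Cara, Finn}
… ∩ ⟦Spanish⟧ = {Ann, Bob, Cara, Finn} ∩ {Ann, Finn, Gus, Yan} = {Ann, Finn}
So ⟦angry Spanish runner that Finn saw⟧ = {Ann, Finn}.

{Ann, Finn}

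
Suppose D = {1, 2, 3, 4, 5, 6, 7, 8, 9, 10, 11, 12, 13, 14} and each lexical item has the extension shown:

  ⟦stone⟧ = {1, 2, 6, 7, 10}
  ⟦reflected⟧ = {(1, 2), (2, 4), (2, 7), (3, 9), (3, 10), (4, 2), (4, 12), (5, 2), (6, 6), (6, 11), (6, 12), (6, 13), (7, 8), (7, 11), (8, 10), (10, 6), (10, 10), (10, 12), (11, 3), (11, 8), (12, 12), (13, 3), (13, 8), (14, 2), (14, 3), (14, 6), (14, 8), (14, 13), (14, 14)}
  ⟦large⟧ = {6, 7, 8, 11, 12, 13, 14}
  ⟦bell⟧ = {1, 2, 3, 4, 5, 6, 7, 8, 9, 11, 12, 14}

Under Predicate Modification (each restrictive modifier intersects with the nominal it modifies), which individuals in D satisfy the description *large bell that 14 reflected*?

{6, 8, 14}

⟦that 14 reflected⟧ = {x : ⟨14, x⟩ ∈ ⟦reflected⟧} = {2, 3, 6, 8, 13, 14}
⟦bell⟧ = {1, 2, 3, 4, 5, 6, 7, 8, 9, 11, 12, 14}
… ∩ ⟦that 14 reflected⟧ = {1, 2, 3, 4, 5, 6, 7, 8, 9, 11, 12, 14} ∩ {2, 3, 6, 8, 13, 14} = {2, 3, 6, 8, 14}
… ∩ ⟦large⟧ = {2, 3, 6, 8, 14} ∩ {6, 7, 8, 11, 12, 13, 14} = {6, 8, 14}
So ⟦large bell that 14 reflected⟧ = {6, 8, 14}.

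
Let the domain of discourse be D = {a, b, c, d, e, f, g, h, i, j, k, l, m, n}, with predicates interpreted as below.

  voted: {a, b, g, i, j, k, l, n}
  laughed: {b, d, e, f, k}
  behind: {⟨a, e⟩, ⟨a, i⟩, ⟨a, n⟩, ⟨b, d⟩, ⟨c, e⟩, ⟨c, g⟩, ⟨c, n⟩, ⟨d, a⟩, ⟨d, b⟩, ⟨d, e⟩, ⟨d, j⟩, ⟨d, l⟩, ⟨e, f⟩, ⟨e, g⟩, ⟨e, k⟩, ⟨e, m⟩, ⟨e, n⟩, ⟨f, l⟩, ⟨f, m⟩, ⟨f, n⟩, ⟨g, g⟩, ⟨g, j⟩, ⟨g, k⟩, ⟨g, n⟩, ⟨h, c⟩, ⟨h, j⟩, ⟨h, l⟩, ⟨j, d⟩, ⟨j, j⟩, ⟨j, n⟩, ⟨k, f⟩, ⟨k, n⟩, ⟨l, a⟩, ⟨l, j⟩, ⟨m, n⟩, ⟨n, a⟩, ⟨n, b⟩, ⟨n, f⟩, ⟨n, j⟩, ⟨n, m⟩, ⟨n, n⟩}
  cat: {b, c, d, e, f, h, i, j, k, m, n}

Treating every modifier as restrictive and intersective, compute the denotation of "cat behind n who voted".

{j, k, n}

⟦behind n⟧ = {x : ⟨x, n⟩ ∈ ⟦behind⟧} = {a, c, e, f, g, j, k, m, n}
⟦who voted⟧ = ⟦voted⟧ = {a, b, g, i, j, k, l, n}
⟦cat⟧ = {b, c, d, e, f, h, i, j, k, m, n}
… ∩ ⟦behind n⟧ = {b, c, d, e, f, h, i, j, k, m, n} ∩ {a, c, e, f, g, j, k, m, n} = {c, e, f, j, k, m, n}
… ∩ ⟦who voted⟧ = {c, e, f, j, k, m, n} ∩ {a, b, g, i, j, k, l, n} = {j, k, n}
So ⟦cat behind n who voted⟧ = {j, k, n}.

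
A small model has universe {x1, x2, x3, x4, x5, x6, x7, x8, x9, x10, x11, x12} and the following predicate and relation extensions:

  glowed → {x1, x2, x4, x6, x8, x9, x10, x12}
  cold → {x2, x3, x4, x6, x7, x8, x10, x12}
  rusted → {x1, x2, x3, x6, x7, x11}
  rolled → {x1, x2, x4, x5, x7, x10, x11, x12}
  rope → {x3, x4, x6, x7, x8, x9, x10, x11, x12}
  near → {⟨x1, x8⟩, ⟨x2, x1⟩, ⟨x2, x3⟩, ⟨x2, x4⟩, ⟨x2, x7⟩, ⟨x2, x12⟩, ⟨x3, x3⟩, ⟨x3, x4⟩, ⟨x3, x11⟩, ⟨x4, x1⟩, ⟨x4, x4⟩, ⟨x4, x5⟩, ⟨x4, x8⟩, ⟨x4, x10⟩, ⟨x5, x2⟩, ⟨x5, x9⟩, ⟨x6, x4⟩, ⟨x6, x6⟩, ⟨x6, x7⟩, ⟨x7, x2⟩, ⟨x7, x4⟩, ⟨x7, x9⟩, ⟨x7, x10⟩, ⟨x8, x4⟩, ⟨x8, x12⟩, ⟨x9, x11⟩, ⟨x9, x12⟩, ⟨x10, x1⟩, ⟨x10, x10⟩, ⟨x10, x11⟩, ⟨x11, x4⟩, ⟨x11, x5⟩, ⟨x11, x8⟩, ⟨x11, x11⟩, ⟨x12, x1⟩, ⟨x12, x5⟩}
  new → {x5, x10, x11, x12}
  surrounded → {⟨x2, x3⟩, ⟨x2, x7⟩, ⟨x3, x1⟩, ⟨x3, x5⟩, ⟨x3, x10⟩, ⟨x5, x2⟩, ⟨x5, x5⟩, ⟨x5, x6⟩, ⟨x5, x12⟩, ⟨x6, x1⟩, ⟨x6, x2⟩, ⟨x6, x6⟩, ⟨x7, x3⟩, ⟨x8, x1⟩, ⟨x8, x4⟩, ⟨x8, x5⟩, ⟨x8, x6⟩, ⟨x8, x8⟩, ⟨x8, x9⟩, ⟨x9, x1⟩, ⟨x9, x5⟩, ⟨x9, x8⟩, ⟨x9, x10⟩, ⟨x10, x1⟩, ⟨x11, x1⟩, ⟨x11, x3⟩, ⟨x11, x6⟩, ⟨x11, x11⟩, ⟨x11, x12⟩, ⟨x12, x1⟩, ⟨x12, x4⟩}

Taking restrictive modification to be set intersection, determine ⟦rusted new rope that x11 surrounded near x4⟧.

⟦that x11 surrounded⟧ = {x : ⟨x11, x⟩ ∈ ⟦surrounded⟧} = {x1, x3, x6, x11, x12}
⟦near x4⟧ = {x : ⟨x, x4⟩ ∈ ⟦near⟧} = {x2, x3, x4, x6, x7, x8, x11}
⟦rope⟧ = {x3, x4, x6, x7, x8, x9, x10, x11, x12}
… ∩ ⟦that x11 surrounded⟧ = {x3, x4, x6, x7, x8, x9, x10, x11, x12} ∩ {x1, x3, x6, x11, x12} = {x3, x6, x11, x12}
… ∩ ⟦near x4⟧ = {x3, x6, x11, x12} ∩ {x2, x3, x4, x6, x7, x8, x11} = {x3, x6, x11}
… ∩ ⟦rusted⟧ = {x3, x6, x11} ∩ {x1, x2, x3, x6, x7, x11} = {x3, x6, x11}
… ∩ ⟦new⟧ = {x3, x6, x11} ∩ {x5, x10, x11, x12} = {x11}
So ⟦rusted new rope that x11 surrounded near x4⟧ = {x11}.

{x11}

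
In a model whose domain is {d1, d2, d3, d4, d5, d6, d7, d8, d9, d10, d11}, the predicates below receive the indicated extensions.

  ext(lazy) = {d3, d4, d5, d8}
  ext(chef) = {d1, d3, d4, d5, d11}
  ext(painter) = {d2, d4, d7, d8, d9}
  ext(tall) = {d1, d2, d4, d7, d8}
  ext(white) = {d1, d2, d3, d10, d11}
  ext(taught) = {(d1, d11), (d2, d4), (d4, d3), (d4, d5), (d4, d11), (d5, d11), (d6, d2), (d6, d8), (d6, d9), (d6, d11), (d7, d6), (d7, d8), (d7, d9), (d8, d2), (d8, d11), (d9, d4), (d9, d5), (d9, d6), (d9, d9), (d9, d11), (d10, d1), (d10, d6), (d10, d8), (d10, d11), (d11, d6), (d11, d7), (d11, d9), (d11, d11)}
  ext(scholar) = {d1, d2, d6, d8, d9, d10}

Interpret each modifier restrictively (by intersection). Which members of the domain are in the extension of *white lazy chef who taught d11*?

{}

⟦who taught d11⟧ = {x : ⟨x, d11⟩ ∈ ⟦taught⟧} = {d1, d4, d5, d6, d8, d9, d10, d11}
⟦chef⟧ = {d1, d3, d4, d5, d11}
… ∩ ⟦who taught d11⟧ = {d1, d3, d4, d5, d11} ∩ {d1, d4, d5, d6, d8, d9, d10, d11} = {d1, d4, d5, d11}
… ∩ ⟦white⟧ = {d1, d4, d5, d11} ∩ {d1, d2, d3, d10, d11} = {d1, d11}
… ∩ ⟦lazy⟧ = {d1, d11} ∩ {d3, d4, d5, d8} = ∅
So ⟦white lazy chef who taught d11⟧ = {}.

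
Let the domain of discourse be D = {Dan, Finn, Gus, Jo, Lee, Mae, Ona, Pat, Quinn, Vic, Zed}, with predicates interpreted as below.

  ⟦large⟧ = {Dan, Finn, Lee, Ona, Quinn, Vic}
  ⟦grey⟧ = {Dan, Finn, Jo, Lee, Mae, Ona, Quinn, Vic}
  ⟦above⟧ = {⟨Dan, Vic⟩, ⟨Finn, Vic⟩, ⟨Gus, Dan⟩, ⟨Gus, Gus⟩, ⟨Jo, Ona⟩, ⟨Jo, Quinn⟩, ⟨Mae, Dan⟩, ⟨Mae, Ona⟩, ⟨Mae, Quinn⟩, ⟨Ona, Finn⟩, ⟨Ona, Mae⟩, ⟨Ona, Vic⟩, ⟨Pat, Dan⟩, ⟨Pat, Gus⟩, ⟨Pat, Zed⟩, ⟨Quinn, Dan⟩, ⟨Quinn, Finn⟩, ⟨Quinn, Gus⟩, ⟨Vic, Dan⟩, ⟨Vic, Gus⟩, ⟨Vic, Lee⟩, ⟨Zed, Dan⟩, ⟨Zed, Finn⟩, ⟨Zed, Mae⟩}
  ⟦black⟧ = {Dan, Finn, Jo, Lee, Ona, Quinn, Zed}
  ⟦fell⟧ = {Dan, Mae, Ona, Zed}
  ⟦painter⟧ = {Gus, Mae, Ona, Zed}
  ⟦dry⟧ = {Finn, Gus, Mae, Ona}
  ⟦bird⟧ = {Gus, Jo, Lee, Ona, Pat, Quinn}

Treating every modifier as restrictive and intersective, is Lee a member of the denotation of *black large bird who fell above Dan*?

⟦who fell⟧ = ⟦fell⟧ = {Dan, Mae, Ona, Zed}
⟦above Dan⟧ = {x : ⟨x, Dan⟩ ∈ ⟦above⟧} = {Gus, Mae, Pat, Quinn, Vic, Zed}
⟦bird⟧ = {Gus, Jo, Lee, Ona, Pat, Quinn}
… ∩ ⟦who fell⟧ = {Gus, Jo, Lee, Ona, Pat, Quinn} ∩ {Dan, Mae, Ona, Zed} = {Ona}
… ∩ ⟦above Dan⟧ = {Ona} ∩ {Gus, Mae, Pat, Quinn, Vic, Zed} = ∅
… ∩ ⟦black⟧ = ∅ ∩ {Dan, Finn, Jo, Lee, Ona, Quinn, Zed} = ∅
… ∩ ⟦large⟧ = ∅ ∩ {Dan, Finn, Lee, Ona, Quinn, Vic} = ∅
⟦black large bird who fell above Dan⟧ = ∅; Lee ∉ this set.

no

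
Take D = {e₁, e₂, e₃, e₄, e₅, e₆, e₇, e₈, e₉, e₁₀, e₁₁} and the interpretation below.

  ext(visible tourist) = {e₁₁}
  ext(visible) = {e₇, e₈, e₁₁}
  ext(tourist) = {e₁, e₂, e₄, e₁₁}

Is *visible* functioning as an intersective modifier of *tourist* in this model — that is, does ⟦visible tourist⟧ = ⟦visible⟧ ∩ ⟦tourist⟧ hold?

⟦visible⟧ ∩ ⟦tourist⟧ = {e₇, e₈, e₁₁} ∩ {e₁, e₂, e₄, e₁₁} = {e₁₁}
Observed ⟦visible tourist⟧ = {e₁₁}.
These coincide, so the modifier is intersective here.

yes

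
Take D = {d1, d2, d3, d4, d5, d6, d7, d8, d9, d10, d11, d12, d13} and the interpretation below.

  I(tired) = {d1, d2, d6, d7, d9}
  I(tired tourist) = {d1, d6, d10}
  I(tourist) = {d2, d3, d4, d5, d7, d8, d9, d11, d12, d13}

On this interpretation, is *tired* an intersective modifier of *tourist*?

⟦tired⟧ ∩ ⟦tourist⟧ = {d1, d2, d6, d7, d9} ∩ {d2, d3, d4, d5, d7, d8, d9, d11, d12, d13} = {d2, d7, d9}
Observed ⟦tired tourist⟧ = {d1, d6, d10}.
These differ, so the modifier is not intersective in this model.

no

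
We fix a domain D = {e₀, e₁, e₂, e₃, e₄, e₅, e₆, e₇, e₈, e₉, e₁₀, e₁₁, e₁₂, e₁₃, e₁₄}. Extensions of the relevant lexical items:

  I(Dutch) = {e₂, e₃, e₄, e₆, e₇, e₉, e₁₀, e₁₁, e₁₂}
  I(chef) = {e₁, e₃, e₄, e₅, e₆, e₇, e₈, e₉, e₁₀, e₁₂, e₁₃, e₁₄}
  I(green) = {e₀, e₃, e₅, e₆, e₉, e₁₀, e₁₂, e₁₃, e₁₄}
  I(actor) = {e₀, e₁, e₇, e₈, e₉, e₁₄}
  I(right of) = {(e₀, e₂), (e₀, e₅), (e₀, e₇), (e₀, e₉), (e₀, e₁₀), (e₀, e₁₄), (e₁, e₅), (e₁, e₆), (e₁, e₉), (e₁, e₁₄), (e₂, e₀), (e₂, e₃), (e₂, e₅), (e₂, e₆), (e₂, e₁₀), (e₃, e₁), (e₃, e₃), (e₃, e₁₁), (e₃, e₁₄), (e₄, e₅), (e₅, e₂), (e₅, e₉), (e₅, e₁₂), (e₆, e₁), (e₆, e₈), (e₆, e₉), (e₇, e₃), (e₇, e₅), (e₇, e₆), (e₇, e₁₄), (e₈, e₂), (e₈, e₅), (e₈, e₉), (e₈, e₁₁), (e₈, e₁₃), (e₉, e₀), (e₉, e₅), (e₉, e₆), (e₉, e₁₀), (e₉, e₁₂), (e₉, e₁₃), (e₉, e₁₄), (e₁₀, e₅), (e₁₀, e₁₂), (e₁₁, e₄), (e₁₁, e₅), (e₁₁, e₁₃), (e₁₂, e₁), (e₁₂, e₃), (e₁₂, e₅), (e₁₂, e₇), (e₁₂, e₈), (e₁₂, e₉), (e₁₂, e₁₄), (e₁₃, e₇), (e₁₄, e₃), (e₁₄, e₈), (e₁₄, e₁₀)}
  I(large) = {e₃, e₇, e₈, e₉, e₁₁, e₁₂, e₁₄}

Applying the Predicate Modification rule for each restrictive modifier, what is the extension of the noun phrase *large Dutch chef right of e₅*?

⟦right of e₅⟧ = {x : ⟨x, e₅⟩ ∈ ⟦right of⟧} = {e₀, e₁, e₂, e₄, e₇, e₈, e₉, e₁₀, e₁₁, e₁₂}
⟦chef⟧ = {e₁, e₃, e₄, e₅, e₆, e₇, e₈, e₉, e₁₀, e₁₂, e₁₃, e₁₄}
… ∩ ⟦right of e₅⟧ = {e₁, e₃, e₄, e₅, e₆, e₇, e₈, e₉, e₁₀, e₁₂, e₁₃, e₁₄} ∩ {e₀, e₁, e₂, e₄, e₇, e₈, e₉, e₁₀, e₁₁, e₁₂} = {e₁, e₄, e₇, e₈, e₉, e₁₀, e₁₂}
… ∩ ⟦large⟧ = {e₁, e₄, e₇, e₈, e₉, e₁₀, e₁₂} ∩ {e₃, e₇, e₈, e₉, e₁₁, e₁₂, e₁₄} = {e₇, e₈, e₉, e₁₂}
… ∩ ⟦Dutch⟧ = {e₇, e₈, e₉, e₁₂} ∩ {e₂, e₃, e₄, e₆, e₇, e₉, e₁₀, e₁₁, e₁₂} = {e₇, e₉, e₁₂}
So ⟦large Dutch chef right of e₅⟧ = {e₇, e₉, e₁₂}.

{e₇, e₉, e₁₂}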